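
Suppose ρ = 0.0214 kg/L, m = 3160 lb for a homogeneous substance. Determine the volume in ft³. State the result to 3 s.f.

Rearranging ρ = m/V for V: V = m/ρ.
ρ = 0.0214 kg/L = 21.40 kg/m³; m = 3160 lb = 1433 kg.
V = 66.98 m³
66.98 m³ × (1 ft³ / 0.02832 m³) = 2365 ft³

2370 ft³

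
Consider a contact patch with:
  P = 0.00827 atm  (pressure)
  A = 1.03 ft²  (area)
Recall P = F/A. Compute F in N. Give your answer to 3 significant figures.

80.2 N

Solving P = F/A for F: F = P·A.
P = 0.00827 atm = 838.0 Pa; A = 1.03 ft² = 0.09569 m².
F = 80.18 N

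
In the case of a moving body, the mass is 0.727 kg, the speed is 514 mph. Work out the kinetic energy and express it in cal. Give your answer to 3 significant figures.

4590 cal

KE is given directly by: KE = ½mv².
m = 0.727 kg; v = 514 mph = 229.8 m/s.
KE = 19192 J
19192 J × (1 cal / 4.184 J) = 4587 cal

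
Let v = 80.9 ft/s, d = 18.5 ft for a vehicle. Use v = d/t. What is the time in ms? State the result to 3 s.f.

229 ms

Rearranging v = d/t for t: t = d/v.
v = 80.9 ft/s = 24.66 m/s; d = 18.5 ft = 5.639 m.
t = 0.2287 s
0.2287 s × (1 ms / 0.001000 s) = 228.7 ms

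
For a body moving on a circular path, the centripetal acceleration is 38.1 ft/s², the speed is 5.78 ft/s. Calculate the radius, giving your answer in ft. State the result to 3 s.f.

0.877 ft

Rearranging a = v²/r for r: r = v²/a.
a = 38.1 ft/s² = 11.61 m/s²; v = 5.78 ft/s = 1.762 m/s.
r = 0.2673 m
0.2673 m × (1 ft / 0.3048 m) = 0.8769 ft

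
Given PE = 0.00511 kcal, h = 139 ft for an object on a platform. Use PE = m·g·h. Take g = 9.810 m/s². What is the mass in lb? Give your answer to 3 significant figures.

0.113 lb

Solving PE = m·g·h for m: m = PE/(g·h).
PE = 0.00511 kcal = 21.38 J; h = 139 ft = 42.37 m; g = 9.810 m/s².
m = 0.05144 kg
0.05144 kg × (1 lb / 0.4536 kg) = 0.1134 lb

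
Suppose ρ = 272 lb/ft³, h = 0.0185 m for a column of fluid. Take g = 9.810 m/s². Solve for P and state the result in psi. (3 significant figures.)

Directly: P = ρgh.
ρ = 272 lb/ft³ = 4357 kg/m³; h = 0.0185 m; g = 9.810 m/s².
P = 790.7 Pa
790.7 Pa × (1 psi / 6895 Pa) = 0.1147 psi

0.115 psi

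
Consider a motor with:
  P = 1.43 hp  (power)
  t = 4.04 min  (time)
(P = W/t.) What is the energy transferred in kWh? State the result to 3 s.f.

0.0718 kWh

Rearranging: W = P·t.
P = 1.43 hp = 1066 W; t = 4.04 min = 242.4 s.
W = 2.585×10^5 J
2.585×10^5 J × (1 kWh / 3.600×10^6 J) = 0.07180 kWh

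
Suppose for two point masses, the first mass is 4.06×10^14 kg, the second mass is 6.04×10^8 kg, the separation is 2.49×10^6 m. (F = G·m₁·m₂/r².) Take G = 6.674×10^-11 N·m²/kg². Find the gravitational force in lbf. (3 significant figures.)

From Newton's law of gravitation: F = Gm₁m₂/r².
m₁ = 4.06×10^14 kg; m₂ = 6.04×10^8 kg; r = 2.49×10^6 m; G = 6.674×10^-11 N·m²/kg².
F = 2.640 N  (the unit combination reduces to kg·m/s² = N)
2.640 N × (1 lbf / 4.448 N) = 0.5934 lbf

0.593 lbf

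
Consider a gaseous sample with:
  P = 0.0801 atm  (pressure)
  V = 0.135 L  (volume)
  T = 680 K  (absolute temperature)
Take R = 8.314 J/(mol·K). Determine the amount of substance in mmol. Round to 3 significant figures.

0.194 mmol

Solving PV = nRT for n: n = PV/(RT).
P = 0.0801 atm = 8116 Pa; V = 0.135 L = 1.350×10^-4 m³; T = 680 K; R = 8.314 J/(mol·K).
n = 1.938×10^-4 mol
1.938×10^-4 mol × (1 mmol / 0.001000 mol) = 0.1938 mmol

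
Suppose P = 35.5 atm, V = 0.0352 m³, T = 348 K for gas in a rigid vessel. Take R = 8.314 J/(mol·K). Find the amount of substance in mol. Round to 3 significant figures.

43.8 mol

From the ideal-gas law: n = PV/(RT).
P = 35.5 atm = 3.597×10^6 Pa; V = 0.0352 m³; T = 348 K; R = 8.314 J/(mol·K).
n = 43.76 mol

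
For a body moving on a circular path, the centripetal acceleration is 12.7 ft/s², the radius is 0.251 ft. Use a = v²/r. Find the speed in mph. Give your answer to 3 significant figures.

Rearranging: v = √(a·r).
a = 12.7 ft/s² = 3.871 m/s²; r = 0.251 ft = 0.07650 m.
v = 0.5442 m/s
0.5442 m/s × (1 mph / 0.4470 m/s) = 1.217 mph

1.22 mph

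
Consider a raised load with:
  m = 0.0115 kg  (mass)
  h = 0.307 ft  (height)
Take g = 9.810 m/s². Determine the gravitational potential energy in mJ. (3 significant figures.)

10.6 mJ

PE is given directly by: PE = mgh.
m = 0.0115 kg; h = 0.307 ft = 0.09357 m; g = 9.810 m/s².
PE = 0.01056 J
0.01056 J × (1 mJ / 0.001000 J) = 10.56 mJ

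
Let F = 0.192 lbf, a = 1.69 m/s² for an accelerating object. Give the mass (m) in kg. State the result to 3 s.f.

0.505 kg

From Newton's second law: m = F/a.
F = 0.192 lbf = 0.8541 N; a = 1.69 m/s².
m = 0.5054 kg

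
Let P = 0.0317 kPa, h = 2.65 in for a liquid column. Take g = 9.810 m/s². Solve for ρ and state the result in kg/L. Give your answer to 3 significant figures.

Rearranging P = ρ·g·h for ρ: ρ = P/(g·h).
P = 0.0317 kPa = 31.70 Pa; h = 2.65 in = 0.06731 m; g = 9.810 m/s².
ρ = 48.01 kg/m³
48.01 kg/m³ × (1 kg/L / 1000 kg/m³) = 0.04801 kg/L

0.0480 kg/L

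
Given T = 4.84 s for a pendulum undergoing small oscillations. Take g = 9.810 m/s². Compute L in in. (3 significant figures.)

229 in

Rearranging T = 2π√(L/g) for L: L = g·(T/2π)².
T = 4.84 s; g = 9.810 m/s².
L = 5.821 m
5.821 m × (1 in / 0.02540 m) = 229.2 in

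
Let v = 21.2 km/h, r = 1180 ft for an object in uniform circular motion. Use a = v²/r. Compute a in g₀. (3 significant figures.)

0.00983 g₀

Directly: a = v²/r.
v = 21.2 km/h = 5.889 m/s; r = 1180 ft = 359.7 m.
a = 0.09642 m/s²
0.09642 m/s² × (1 g₀ / 9.807 m/s²) = 0.009832 g₀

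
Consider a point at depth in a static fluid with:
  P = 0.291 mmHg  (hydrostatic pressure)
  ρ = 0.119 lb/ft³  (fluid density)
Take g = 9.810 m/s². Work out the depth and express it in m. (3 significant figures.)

2.07 m

Rearranging P = ρ·g·h for h: h = P/(ρ·g).
P = 0.291 mmHg = 38.80 Pa; ρ = 0.119 lb/ft³ = 1.906 kg/m³; g = 9.810 m/s².
h = 2.075 m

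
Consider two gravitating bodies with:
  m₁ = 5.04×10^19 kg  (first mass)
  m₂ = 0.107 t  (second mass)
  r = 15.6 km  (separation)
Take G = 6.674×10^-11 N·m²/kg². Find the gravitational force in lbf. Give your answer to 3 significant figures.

332 lbf

From Newton's law of gravitation: F = Gm₁m₂/r².
m₁ = 5.04×10^19 kg; m₂ = 0.107 t = 107.0 kg; r = 15.6 km = 15600 m; G = 6.674×10^-11 N·m²/kg².
F = 1479 N
1479 N × (1 lbf / 4.448 N) = 332.5 lbf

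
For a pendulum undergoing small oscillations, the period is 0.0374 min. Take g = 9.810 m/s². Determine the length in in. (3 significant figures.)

49.3 in

Rearranging T = 2π√(L/g) for L: L = g·(T/2π)².
T = 0.0374 min = 2.244 s; g = 9.810 m/s².
L = 1.251 m
1.251 m × (1 in / 0.02540 m) = 49.26 in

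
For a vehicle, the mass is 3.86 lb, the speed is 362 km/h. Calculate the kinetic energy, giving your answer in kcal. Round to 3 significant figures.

Directly: KE = ½mv².
m = 3.86 lb = 1.751 kg; v = 362 km/h = 100.6 m/s.
KE = 8852 J
8852 J × (1 kcal / 4184 J) = 2.116 kcal

2.12 kcal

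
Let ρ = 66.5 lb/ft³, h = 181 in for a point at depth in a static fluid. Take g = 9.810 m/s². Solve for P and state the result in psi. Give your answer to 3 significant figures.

P is given directly by: P = ρgh.
ρ = 66.5 lb/ft³ = 1065 kg/m³; h = 181 in = 4.597 m; g = 9.810 m/s².
P = 48042 Pa
48042 Pa × (1 psi / 6895 Pa) = 6.968 psi

6.97 psi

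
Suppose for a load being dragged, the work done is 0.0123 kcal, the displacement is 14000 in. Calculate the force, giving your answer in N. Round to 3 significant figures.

Solving W = F·d for F: F = W/d.
W = 0.0123 kcal = 51.46 J; d = 14000 in = 355.6 m.
F = 0.1447 N

0.145 N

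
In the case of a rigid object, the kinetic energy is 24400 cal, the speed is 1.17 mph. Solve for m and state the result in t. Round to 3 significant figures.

746 t

Solving KE = ½mv² for m: m = 2·KE/v².
KE = 24400 cal = 1.021×10^5 J; v = 1.17 mph = 0.5230 m/s.
m = 7.464×10^5 kg
7.464×10^5 kg × (1 t / 1000 kg) = 746.4 t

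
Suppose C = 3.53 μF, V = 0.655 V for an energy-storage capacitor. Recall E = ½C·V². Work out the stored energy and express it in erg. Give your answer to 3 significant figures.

7.57 erg

E is given directly by: E = ½CV².
C = 3.53 μF = 3.530×10^-6 F; V = 0.655 V.
E = 7.572×10^-7 J
7.572×10^-7 J × (1 erg / 1.000×10^-7 J) = 7.572 erg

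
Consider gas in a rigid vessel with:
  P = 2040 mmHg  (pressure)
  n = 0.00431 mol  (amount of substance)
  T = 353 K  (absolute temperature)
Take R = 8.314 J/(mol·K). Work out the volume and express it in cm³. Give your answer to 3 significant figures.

46.5 cm³

Solving PV = nRT for V: V = nRT/P.
P = 2040 mmHg = 2.720×10^5 Pa; n = 0.00431 mol; T = 353 K; R = 8.314 J/(mol·K).
V = 4.651×10^-5 m³
4.651×10^-5 m³ × (1 cm³ / 1.000×10^-6 m³) = 46.51 cm³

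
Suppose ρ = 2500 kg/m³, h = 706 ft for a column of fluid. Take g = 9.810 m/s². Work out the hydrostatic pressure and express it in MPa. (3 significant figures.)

Directly: P = ρgh.
ρ = 2500 kg/m³; h = 706 ft = 215.2 m; g = 9.810 m/s².
P = 5.278×10^6 Pa  (the unit combination reduces to kg/(m·s²) = Pa)
5.278×10^6 Pa × (1 MPa / 1.000×10^6 Pa) = 5.278 MPa

5.28 MPa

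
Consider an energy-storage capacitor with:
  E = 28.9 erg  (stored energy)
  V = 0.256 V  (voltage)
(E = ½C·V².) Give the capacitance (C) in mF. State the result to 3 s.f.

Rearranging: C = 2E/V².
E = 28.9 erg = 2.890×10^-6 J; V = 0.256 V.
C = 8.820×10^-5 F
8.820×10^-5 F × (1 mF / 0.001000 F) = 0.08820 mF

0.0882 mF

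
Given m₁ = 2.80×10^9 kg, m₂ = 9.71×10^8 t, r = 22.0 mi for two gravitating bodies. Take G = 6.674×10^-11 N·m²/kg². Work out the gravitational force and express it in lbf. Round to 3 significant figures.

32.5 lbf

From Newton's law of gravitation: F = Gm₁m₂/r².
m₁ = 2.80×10^9 kg; m₂ = 9.71×10^8 t = 9.710×10^11 kg; r = 22.0 mi = 35406 m; G = 6.674×10^-11 N·m²/kg².
F = 144.8 N
144.8 N × (1 lbf / 4.448 N) = 32.54 lbf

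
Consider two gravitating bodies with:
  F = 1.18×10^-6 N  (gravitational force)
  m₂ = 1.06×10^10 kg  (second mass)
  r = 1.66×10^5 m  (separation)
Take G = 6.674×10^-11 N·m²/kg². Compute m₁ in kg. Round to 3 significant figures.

From Newton's law of gravitation: m₁ = F·r²/(G·m₂).
F = 1.18×10^-6 N; m₂ = 1.06×10^10 kg; r = 1.66×10^5 m; G = 6.674×10^-11 N·m²/kg².
m₁ = 45963 kg

46000 kg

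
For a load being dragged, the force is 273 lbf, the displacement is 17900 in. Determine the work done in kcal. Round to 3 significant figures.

132 kcal

Directly: W = F·d.
F = 273 lbf = 1214 N; d = 17900 in = 454.7 m.
W = 5.521×10^5 J
5.521×10^5 J × (1 kcal / 4184 J) = 132.0 kcal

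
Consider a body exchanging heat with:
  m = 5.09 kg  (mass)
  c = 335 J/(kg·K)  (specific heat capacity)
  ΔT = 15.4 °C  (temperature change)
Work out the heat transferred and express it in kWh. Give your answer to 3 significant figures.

Directly: Q = mcΔT.
m = 5.09 kg; c = 335 J/(kg·K); ΔT = 15.4 °C = 15.40 K.
Q = 26259 J  (the unit combination reduces to kg·m²/s² = J)
26259 J × (1 kWh / 3.600×10^6 J) = 0.007294 kWh

0.00729 kWh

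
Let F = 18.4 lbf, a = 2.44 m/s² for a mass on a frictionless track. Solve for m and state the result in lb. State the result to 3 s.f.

Solving F = m·a for m: m = F/a.
F = 18.4 lbf = 81.85 N; a = 2.44 m/s².
m = 33.54 kg
33.54 kg × (1 lb / 0.4536 kg) = 73.95 lb

74.0 lb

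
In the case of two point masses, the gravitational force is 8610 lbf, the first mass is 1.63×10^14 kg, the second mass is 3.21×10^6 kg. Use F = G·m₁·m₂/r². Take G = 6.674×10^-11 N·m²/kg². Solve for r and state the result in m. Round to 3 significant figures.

955 m

From Newton's law of gravitation: r = √(G·m₁m₂/F).
F = 8610 lbf = 38299 N; m₁ = 1.63×10^14 kg; m₂ = 3.21×10^6 kg; G = 6.674×10^-11 N·m²/kg².
r = 954.9 m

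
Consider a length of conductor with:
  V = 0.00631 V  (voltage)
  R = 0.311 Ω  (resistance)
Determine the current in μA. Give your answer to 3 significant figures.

20300 μA

Rearranging: I = V/R.
V = 0.00631 V; R = 0.311 Ω.
I = 0.02029 A
0.02029 A × (1 μA / 1.000×10^-6 A) = 20289 μA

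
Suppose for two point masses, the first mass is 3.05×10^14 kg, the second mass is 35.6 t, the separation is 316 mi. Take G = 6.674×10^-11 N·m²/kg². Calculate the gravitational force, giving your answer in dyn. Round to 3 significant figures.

From Newton's law of gravitation: F = Gm₁m₂/r².
m₁ = 3.05×10^14 kg; m₂ = 35.6 t = 35600 kg; r = 316 mi = 5.086×10^5 m; G = 6.674×10^-11 N·m²/kg².
F = 0.002802 N
0.002802 N × (1 dyn / 1.000×10^-5 N) = 280.2 dyn

280 dyn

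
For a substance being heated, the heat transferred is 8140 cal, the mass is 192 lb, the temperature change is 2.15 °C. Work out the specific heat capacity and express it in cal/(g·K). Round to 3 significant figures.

Rearranging: c = Q/(m·ΔT).
Q = 8140 cal = 34058 J; m = 192 lb = 87.09 kg; ΔT = 2.15 °C = 2.150 K.
c = 181.9 J/(kg·K)
181.9 J/(kg·K) × (1 cal/(g·K) / 4184 J/(kg·K)) = 0.04347 cal/(g·K)

0.0435 cal/(g·K)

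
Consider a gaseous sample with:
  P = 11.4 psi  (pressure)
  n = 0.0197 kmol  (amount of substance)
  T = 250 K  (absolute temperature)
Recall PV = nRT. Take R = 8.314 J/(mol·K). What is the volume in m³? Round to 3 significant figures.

0.521 m³

Solving PV = nRT for V: V = nRT/P.
P = 11.4 psi = 78600 Pa; n = 0.0197 kmol = 19.70 mol; T = 250 K; R = 8.314 J/(mol·K).
V = 0.5209 m³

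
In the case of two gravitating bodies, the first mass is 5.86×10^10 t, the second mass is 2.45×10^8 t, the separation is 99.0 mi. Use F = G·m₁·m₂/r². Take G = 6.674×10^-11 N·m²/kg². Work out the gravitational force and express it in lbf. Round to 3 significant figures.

F is given directly by: F = Gm₁m₂/r².
m₁ = 5.86×10^10 t = 5.860×10^13 kg; m₂ = 2.45×10^8 t = 2.450×10^11 kg; r = 99.0 mi = 1.593×10^5 m; G = 6.674×10^-11 N·m²/kg².
F = 37747 N  (the unit combination reduces to kg·m/s² = N)
37747 N × (1 lbf / 4.448 N) = 8486 lbf

8490 lbf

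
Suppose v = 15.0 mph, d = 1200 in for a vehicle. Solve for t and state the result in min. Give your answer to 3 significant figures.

0.0758 min

Rearranging v = d/t for t: t = d/v.
v = 15.0 mph = 6.706 m/s; d = 1200 in = 30.48 m.
t = 4.545 s
4.545 s × (1 min / 60.00 s) = 0.07576 min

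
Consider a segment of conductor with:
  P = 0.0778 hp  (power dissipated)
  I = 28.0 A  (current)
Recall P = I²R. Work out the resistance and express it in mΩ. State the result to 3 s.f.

74.0 mΩ

Solving P = I²R for R: R = P/I².
P = 0.0778 hp = 58.02 W; I = 28.0 A.
R = 0.07400 Ω
0.07400 Ω × (1 mΩ / 0.001000 Ω) = 74.00 mΩ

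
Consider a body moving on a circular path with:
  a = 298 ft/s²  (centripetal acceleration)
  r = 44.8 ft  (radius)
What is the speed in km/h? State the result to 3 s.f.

Rearranging: v = √(a·r).
a = 298 ft/s² = 90.83 m/s²; r = 44.8 ft = 13.66 m.
v = 35.22 m/s
35.22 m/s × (1 km/h / 0.2778 m/s) = 126.8 km/h

127 km/h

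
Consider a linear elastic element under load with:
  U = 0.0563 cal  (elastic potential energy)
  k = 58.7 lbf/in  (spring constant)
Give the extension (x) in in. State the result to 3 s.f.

Rearranging: x = √(2U/k).
U = 0.0563 cal = 0.2356 J; k = 58.7 lbf/in = 10280 N/m.
x = 0.006770 m
0.006770 m × (1 in / 0.02540 m) = 0.2665 in

0.267 in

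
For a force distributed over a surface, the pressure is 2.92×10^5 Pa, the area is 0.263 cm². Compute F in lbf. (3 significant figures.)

Rearranging: F = P·A.
P = 2.92×10^5 Pa; A = 0.263 cm² = 2.630×10^-5 m².
F = 7.680 N  (the unit combination reduces to kg·m/s² = N)
7.680 N × (1 lbf / 4.448 N) = 1.726 lbf

1.73 lbf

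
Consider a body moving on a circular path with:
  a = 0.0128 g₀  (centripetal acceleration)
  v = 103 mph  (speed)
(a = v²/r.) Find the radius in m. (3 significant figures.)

Rearranging: r = v²/a.
a = 0.0128 g₀ = 0.1255 m/s²; v = 103 mph = 46.05 m/s.
r = 16890 m

16900 m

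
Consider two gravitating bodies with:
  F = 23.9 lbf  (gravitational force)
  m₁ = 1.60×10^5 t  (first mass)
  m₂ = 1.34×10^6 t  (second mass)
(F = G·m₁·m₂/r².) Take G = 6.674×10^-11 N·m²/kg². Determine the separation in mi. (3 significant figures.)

Rearranging: r = √(G·m₁m₂/F).
F = 23.9 lbf = 106.3 N; m₁ = 1.60×10^5 t = 1.600×10^8 kg; m₂ = 1.34×10^6 t = 1.340×10^9 kg; G = 6.674×10^-11 N·m²/kg².
r = 366.9 m
366.9 m × (1 mi / 1609 m) = 0.2280 mi

0.228 mi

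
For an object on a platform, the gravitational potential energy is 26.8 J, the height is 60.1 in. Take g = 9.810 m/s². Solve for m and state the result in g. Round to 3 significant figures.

1790 g

Solving PE = m·g·h for m: m = PE/(g·h).
PE = 26.8 J; h = 60.1 in = 1.527 m; g = 9.810 m/s².
m = 1.790 kg
1.790 kg × (1 g / 0.001000 kg) = 1790 g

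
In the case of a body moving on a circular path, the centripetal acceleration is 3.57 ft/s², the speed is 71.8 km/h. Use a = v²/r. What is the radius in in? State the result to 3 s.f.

Solving a = v²/r for r: r = v²/a.
a = 3.57 ft/s² = 1.088 m/s²; v = 71.8 km/h = 19.94 m/s.
r = 365.6 m
365.6 m × (1 in / 0.02540 m) = 14392 in

14400 in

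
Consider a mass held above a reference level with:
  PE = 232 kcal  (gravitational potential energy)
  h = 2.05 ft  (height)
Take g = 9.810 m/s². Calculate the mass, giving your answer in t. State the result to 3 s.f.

158 t

Rearranging PE = m·g·h for m: m = PE/(g·h).
PE = 232 kcal = 9.707×10^5 J; h = 2.05 ft = 0.6248 m; g = 9.810 m/s².
m = 1.584×10^5 kg
1.584×10^5 kg × (1 t / 1000 kg) = 158.4 t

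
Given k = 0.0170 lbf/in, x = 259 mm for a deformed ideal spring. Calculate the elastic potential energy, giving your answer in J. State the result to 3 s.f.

Directly: U = ½kx².
k = 0.0170 lbf/in = 2.977 N/m; x = 259 mm = 0.2590 m.
U = 0.09986 J

0.0999 J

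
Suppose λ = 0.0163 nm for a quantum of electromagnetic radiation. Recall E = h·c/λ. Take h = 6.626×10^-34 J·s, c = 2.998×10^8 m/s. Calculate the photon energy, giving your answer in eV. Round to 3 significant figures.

76100 eV

E is given directly by: E = hc/λ.
λ = 0.0163 nm = 1.630×10^-11 m; h = 6.626×10^-34 J·s; c = 2.998×10^8 m/s.
E = 1.219×10^-14 J  (the unit combination reduces to kg·m²/s² = J)
1.219×10^-14 J × (1 eV / 1.602×10^-19 J) = 76065 eV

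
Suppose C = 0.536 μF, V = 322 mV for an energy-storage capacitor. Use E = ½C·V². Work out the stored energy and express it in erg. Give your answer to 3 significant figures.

Directly: E = ½CV².
C = 0.536 μF = 5.360×10^-7 F; V = 322 mV = 0.3220 V.
E = 2.779×10^-8 J  (the unit combination reduces to kg·m²/s² = J)
2.779×10^-8 J × (1 erg / 1.000×10^-7 J) = 0.2779 erg

0.278 erg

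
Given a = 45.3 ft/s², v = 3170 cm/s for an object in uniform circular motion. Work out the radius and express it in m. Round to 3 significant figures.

Solving a = v²/r for r: r = v²/a.
a = 45.3 ft/s² = 13.81 m/s²; v = 3170 cm/s = 31.70 m/s.
r = 72.78 m

72.8 m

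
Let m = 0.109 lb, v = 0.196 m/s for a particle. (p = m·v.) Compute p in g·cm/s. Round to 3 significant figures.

969 g·cm/s

Directly: p = mv.
m = 0.109 lb = 0.04944 kg; v = 0.196 m/s.
p = 0.009691 kg·m/s
0.009691 kg·m/s × (1 g·cm/s / 1.000×10^-5 kg·m/s) = 969.1 g·cm/s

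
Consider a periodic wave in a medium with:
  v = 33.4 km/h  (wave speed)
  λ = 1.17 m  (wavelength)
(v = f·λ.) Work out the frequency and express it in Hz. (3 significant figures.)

7.93 Hz

Solving v = f·λ for f: f = v/λ.
v = 33.4 km/h = 9.278 m/s; λ = 1.17 m.
f = 7.930 Hz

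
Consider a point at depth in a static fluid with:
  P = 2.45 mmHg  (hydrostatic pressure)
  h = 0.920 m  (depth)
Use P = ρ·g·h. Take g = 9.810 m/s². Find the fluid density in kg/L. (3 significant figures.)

Rearranging: ρ = P/(g·h).
P = 2.45 mmHg = 326.6 Pa; h = 0.920 m; g = 9.810 m/s².
ρ = 36.19 kg/m³
36.19 kg/m³ × (1 kg/L / 1000 kg/m³) = 0.03619 kg/L

0.0362 kg/L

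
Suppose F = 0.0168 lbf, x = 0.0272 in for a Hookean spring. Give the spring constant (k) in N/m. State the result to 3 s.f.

Rearranging: k = F/x.
F = 0.0168 lbf = 0.07473 N; x = 0.0272 in = 6.909×10^-4 m.
k = 108.2 N/m

108 N/m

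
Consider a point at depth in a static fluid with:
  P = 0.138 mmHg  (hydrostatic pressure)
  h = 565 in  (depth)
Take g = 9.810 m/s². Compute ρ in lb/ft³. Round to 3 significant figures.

0.00816 lb/ft³

Solving P = ρ·g·h for ρ: ρ = P/(g·h).
P = 0.138 mmHg = 18.40 Pa; h = 565 in = 14.35 m; g = 9.810 m/s².
ρ = 0.1307 kg/m³
0.1307 kg/m³ × (1 lb/ft³ / 16.02 kg/m³) = 0.008158 lb/ft³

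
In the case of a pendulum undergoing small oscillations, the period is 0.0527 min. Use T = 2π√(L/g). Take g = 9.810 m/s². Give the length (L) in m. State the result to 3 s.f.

Solving T = 2π√(L/g) for L: L = g·(T/2π)².
T = 0.0527 min = 3.162 s; g = 9.810 m/s².
L = 2.484 m

2.48 m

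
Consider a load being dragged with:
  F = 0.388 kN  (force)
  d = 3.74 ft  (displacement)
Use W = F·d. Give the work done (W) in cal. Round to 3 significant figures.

106 cal

Directly: W = F·d.
F = 0.388 kN = 388.0 N; d = 3.74 ft = 1.140 m.
W = 442.3 J
442.3 J × (1 cal / 4.184 J) = 105.7 cal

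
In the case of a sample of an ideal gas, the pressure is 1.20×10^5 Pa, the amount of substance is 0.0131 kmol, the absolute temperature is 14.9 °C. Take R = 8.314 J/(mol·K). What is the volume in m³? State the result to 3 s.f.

From the ideal-gas law: V = nRT/P.
P = 1.20×10^5 Pa; n = 0.0131 kmol = 13.10 mol; T = 14.9 °C = 288.0 K; R = 8.314 J/(mol·K).
V = 0.2614 m³

0.261 m³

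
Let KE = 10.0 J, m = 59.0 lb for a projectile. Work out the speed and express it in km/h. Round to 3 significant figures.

3.11 km/h

Solving KE = ½mv² for v: v = √(2·KE/m).
KE = 10.0 J; m = 59.0 lb = 26.76 kg.
v = 0.8645 m/s
0.8645 m/s × (1 km/h / 0.2778 m/s) = 3.112 km/h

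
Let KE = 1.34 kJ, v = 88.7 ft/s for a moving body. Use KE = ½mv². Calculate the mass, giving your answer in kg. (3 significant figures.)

3.67 kg

Solving KE = ½mv² for m: m = 2·KE/v².
KE = 1.34 kJ = 1340 J; v = 88.7 ft/s = 27.04 m/s.
m = 3.667 kg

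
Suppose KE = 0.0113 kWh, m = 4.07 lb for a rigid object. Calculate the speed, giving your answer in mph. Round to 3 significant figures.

470 mph

Rearranging: v = √(2·KE/m).
KE = 0.0113 kWh = 40680 J; m = 4.07 lb = 1.846 kg.
v = 209.9 m/s
209.9 m/s × (1 mph / 0.4470 m/s) = 469.6 mph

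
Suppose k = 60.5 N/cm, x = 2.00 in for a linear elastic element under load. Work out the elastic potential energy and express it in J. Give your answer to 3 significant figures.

7.81 J

U is given directly by: U = ½kx².
k = 60.5 N/cm = 6050 N/m; x = 2.00 in = 0.05080 m.
U = 7.806 J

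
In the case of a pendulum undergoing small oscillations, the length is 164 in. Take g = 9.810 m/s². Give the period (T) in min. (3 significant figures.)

0.0682 min

T is given directly by: T = 2π√(L/g).
L = 164 in = 4.166 m; g = 9.810 m/s².
T = 4.094 s
4.094 s × (1 min / 60.00 s) = 0.06824 min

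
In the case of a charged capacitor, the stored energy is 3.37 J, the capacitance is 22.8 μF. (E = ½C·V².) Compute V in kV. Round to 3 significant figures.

Rearranging E = ½C·V² for V: V = √(2E/C).
E = 3.37 J; C = 22.8 μF = 2.280×10^-5 F.
V = 543.7 V
543.7 V × (1 kV / 1000 V) = 0.5437 kV

0.544 kV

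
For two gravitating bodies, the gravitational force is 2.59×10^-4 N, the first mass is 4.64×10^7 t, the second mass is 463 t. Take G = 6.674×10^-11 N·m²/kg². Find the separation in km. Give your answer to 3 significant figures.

Rearranging F = G·m₁·m₂/r² for r: r = √(G·m₁m₂/F).
F = 2.59×10^-4 N; m₁ = 4.64×10^7 t = 4.640×10^10 kg; m₂ = 463 t = 4.630×10^5 kg; G = 6.674×10^-11 N·m²/kg².
r = 74403 m
74403 m × (1 km / 1000 m) = 74.40 km

74.4 km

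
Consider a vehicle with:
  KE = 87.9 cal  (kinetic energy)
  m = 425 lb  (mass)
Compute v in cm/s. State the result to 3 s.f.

Solving KE = ½mv² for v: v = √(2·KE/m).
KE = 87.9 cal = 367.8 J; m = 425 lb = 192.8 kg.
v = 1.953 m/s
1.953 m/s × (1 cm/s / 0.01000 m/s) = 195.3 cm/s

195 cm/s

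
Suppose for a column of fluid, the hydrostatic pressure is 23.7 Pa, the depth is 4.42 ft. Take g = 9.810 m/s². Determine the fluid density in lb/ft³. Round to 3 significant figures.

0.112 lb/ft³

Rearranging P = ρ·g·h for ρ: ρ = P/(g·h).
P = 23.7 Pa; h = 4.42 ft = 1.347 m; g = 9.810 m/s².
ρ = 1.793 kg/m³
1.793 kg/m³ × (1 lb/ft³ / 16.02 kg/m³) = 0.1119 lb/ft³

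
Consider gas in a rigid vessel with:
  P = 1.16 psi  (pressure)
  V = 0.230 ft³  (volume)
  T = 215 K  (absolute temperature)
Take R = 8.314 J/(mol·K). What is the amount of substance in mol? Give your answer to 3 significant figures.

0.0291 mol

From the ideal-gas law: n = PV/(RT).
P = 1.16 psi = 7998 Pa; V = 0.230 ft³ = 0.006513 m³; T = 215 K; R = 8.314 J/(mol·K).
n = 0.02914 mol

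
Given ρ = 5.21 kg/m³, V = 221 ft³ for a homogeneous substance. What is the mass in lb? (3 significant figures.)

71.9 lb

Rearranging: m = ρV.
ρ = 5.21 kg/m³; V = 221 ft³ = 6.258 m³.
m = 32.60 kg
32.60 kg × (1 lb / 0.4536 kg) = 71.88 lb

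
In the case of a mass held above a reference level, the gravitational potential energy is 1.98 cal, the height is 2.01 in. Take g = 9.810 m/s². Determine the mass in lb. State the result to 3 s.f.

36.5 lb

Rearranging: m = PE/(g·h).
PE = 1.98 cal = 8.284 J; h = 2.01 in = 0.05105 m; g = 9.810 m/s².
m = 16.54 kg
16.54 kg × (1 lb / 0.4536 kg) = 36.47 lb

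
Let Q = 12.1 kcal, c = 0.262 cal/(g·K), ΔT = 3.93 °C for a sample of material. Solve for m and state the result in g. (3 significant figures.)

11800 g

Rearranging Q = m·c·ΔT for m: m = Q/(c·ΔT).
Q = 12.1 kcal = 50626 J; c = 0.262 cal/(g·K) = 1096 J/(kg·K); ΔT = 3.93 °C = 3.930 K.
m = 11.75 kg
11.75 kg × (1 g / 0.001000 kg) = 11751 g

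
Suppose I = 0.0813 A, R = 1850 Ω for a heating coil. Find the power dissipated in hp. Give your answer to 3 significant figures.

0.0164 hp

Directly: P = I²R.
I = 0.0813 A; R = 1850 Ω.
P = 12.23 W
12.23 W × (1 hp / 745.7 W) = 0.01640 hp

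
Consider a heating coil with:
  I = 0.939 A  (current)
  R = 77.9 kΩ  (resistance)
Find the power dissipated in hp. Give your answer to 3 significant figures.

Directly: P = I²R.
I = 0.939 A; R = 77.9 kΩ = 77900 Ω.
P = 68686 W
68686 W × (1 hp / 745.7 W) = 92.11 hp

92.1 hp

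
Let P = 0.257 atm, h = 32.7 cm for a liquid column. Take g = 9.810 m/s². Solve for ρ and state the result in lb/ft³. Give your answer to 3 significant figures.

507 lb/ft³

Rearranging: ρ = P/(g·h).
P = 0.257 atm = 26041 Pa; h = 32.7 cm = 0.3270 m; g = 9.810 m/s².
ρ = 8118 kg/m³
8118 kg/m³ × (1 lb/ft³ / 16.02 kg/m³) = 506.8 lb/ft³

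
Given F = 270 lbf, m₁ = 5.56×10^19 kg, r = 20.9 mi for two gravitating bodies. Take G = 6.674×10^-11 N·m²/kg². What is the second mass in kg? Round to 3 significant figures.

From Newton's law of gravitation: m₂ = F·r²/(G·m₁).
F = 270 lbf = 1201 N; m₁ = 5.56×10^19 kg; r = 20.9 mi = 33635 m; G = 6.674×10^-11 N·m²/kg².
m₂ = 366.2 kg

366 kg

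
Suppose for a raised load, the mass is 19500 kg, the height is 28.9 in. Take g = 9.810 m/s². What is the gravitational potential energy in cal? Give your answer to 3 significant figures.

Directly: PE = mgh.
m = 19500 kg; h = 28.9 in = 0.7341 m; g = 9.810 m/s².
PE = 1.404×10^5 J
1.404×10^5 J × (1 cal / 4.184 J) = 33562 cal

33600 cal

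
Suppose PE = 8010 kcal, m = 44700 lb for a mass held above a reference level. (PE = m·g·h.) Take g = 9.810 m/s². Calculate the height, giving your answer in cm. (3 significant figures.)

16800 cm

Solving PE = m·g·h for h: h = PE/(m·g).
PE = 8010 kcal = 3.351×10^7 J; m = 44700 lb = 20276 kg; g = 9.810 m/s².
h = 168.5 m
168.5 m × (1 cm / 0.01000 m) = 16849 cm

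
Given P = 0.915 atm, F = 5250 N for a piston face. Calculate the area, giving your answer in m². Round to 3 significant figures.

0.0566 m²

Rearranging: A = F/P.
P = 0.915 atm = 92712 Pa; F = 5250 N.
A = 0.05663 m²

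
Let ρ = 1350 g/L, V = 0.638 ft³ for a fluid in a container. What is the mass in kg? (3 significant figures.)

24.4 kg

Rearranging ρ = m/V for m: m = ρV.
ρ = 1350 g/L = 1350 kg/m³; V = 0.638 ft³ = 0.01807 m³.
m = 24.39 kg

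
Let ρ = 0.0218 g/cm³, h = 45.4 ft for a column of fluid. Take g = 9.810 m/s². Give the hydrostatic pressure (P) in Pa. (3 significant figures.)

2960 Pa

P is given directly by: P = ρgh.
ρ = 0.0218 g/cm³ = 21.80 kg/m³; h = 45.4 ft = 13.84 m; g = 9.810 m/s².
P = 2959 Pa  (the unit combination reduces to kg/(m·s²) = Pa)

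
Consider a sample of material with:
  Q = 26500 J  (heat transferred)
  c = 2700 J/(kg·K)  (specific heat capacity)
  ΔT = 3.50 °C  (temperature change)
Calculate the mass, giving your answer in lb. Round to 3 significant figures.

Solving Q = m·c·ΔT for m: m = Q/(c·ΔT).
Q = 26500 J; c = 2700 J/(kg·K); ΔT = 3.50 °C = 3.500 K.
m = 2.804 kg
2.804 kg × (1 lb / 0.4536 kg) = 6.182 lb

6.18 lb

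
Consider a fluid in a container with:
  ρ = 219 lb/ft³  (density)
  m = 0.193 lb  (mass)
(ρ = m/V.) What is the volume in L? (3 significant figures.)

Rearranging ρ = m/V for V: V = m/ρ.
ρ = 219 lb/ft³ = 3508 kg/m³; m = 0.193 lb = 0.08754 kg.
V = 2.496×10^-5 m³
2.496×10^-5 m³ × (1 L / 0.001000 m³) = 0.02496 L

0.0250 L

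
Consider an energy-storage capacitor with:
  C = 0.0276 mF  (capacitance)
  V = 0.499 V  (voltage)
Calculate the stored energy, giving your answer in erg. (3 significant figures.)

34.4 erg

E is given directly by: E = ½CV².
C = 0.0276 mF = 2.760×10^-5 F; V = 0.499 V.
E = 3.436×10^-6 J  (the unit combination reduces to kg·m²/s² = J)
3.436×10^-6 J × (1 erg / 1.000×10^-7 J) = 34.36 erg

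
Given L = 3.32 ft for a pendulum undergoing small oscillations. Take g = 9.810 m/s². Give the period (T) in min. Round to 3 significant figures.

Directly: T = 2π√(L/g).
L = 3.32 ft = 1.012 m; g = 9.810 m/s².
T = 2.018 s
2.018 s × (1 min / 60.00 s) = 0.03363 min

0.0336 min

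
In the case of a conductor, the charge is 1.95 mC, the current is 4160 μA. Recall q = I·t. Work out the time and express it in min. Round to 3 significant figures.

0.00781 min

Solving q = I·t for t: t = q/I.
q = 1.95 mC = 0.001950 C; I = 4160 μA = 0.004160 A.
t = 0.4688 s
0.4688 s × (1 min / 60.00 s) = 0.007812 min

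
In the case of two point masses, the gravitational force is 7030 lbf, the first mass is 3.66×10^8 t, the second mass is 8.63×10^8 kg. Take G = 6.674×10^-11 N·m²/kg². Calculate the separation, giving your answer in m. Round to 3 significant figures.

From Newton's law of gravitation: r = √(G·m₁m₂/F).
F = 7030 lbf = 31271 N; m₁ = 3.66×10^8 t = 3.660×10^11 kg; m₂ = 8.63×10^8 kg; G = 6.674×10^-11 N·m²/kg².
r = 821.0 m

821 m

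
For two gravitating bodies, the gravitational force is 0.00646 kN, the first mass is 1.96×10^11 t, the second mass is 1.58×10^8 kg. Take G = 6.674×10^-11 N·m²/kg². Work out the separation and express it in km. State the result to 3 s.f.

Solving F = G·m₁·m₂/r² for r: r = √(G·m₁m₂/F).
F = 0.00646 kN = 6.460 N; m₁ = 1.96×10^11 t = 1.960×10^14 kg; m₂ = 1.58×10^8 kg; G = 6.674×10^-11 N·m²/kg².
r = 5.656×10^5 m
5.656×10^5 m × (1 km / 1000 m) = 565.6 km

566 km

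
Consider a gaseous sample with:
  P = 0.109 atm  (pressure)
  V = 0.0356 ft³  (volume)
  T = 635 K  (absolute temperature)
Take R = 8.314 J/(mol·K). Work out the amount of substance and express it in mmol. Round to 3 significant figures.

2.11 mmol

Solving PV = nRT for n: n = PV/(RT).
P = 0.109 atm = 11044 Pa; V = 0.0356 ft³ = 0.001008 m³; T = 635 K; R = 8.314 J/(mol·K).
n = 0.002109 mol
0.002109 mol × (1 mmol / 0.001000 mol) = 2.109 mmol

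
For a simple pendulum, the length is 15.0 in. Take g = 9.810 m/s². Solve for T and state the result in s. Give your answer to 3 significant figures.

1.24 s

Directly: T = 2π√(L/g).
L = 15.0 in = 0.3810 m; g = 9.810 m/s².
T = 1.238 s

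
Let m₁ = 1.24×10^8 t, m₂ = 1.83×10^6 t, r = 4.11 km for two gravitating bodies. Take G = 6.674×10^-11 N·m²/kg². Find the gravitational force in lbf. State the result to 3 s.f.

From Newton's law of gravitation: F = Gm₁m₂/r².
m₁ = 1.24×10^8 t = 1.240×10^11 kg; m₂ = 1.83×10^6 t = 1.830×10^9 kg; r = 4.11 km = 4110 m; G = 6.674×10^-11 N·m²/kg².
F = 896.6 N
896.6 N × (1 lbf / 4.448 N) = 201.6 lbf

202 lbf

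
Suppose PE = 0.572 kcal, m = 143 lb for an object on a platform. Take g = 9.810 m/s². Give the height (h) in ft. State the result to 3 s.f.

Solving PE = m·g·h for h: h = PE/(m·g).
PE = 0.572 kcal = 2393 J; m = 143 lb = 64.86 kg; g = 9.810 m/s².
h = 3.761 m
3.761 m × (1 ft / 0.3048 m) = 12.34 ft

12.3 ft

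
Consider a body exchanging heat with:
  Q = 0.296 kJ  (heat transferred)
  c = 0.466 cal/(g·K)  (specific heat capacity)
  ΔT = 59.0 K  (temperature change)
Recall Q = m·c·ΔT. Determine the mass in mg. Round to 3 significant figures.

Rearranging Q = m·c·ΔT for m: m = Q/(c·ΔT).
Q = 0.296 kJ = 296.0 J; c = 0.466 cal/(g·K) = 1950 J/(kg·K); ΔT = 59.0 K.
m = 0.002573 kg
0.002573 kg × (1 mg / 1.000×10^-6 kg) = 2573 mg

2570 mg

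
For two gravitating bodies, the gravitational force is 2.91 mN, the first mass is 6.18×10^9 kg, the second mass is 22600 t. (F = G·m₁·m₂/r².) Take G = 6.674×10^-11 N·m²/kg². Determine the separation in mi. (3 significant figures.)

35.2 mi

From Newton's law of gravitation: r = √(G·m₁m₂/F).
F = 2.91 mN = 0.002910 N; m₁ = 6.18×10^9 kg; m₂ = 22600 t = 2.260×10^7 kg; G = 6.674×10^-11 N·m²/kg².
r = 56597 m
56597 m × (1 mi / 1609 m) = 35.17 mi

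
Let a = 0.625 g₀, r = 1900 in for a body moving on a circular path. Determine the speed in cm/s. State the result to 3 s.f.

1720 cm/s

Solving a = v²/r for v: v = √(a·r).
a = 0.625 g₀ = 6.129 m/s²; r = 1900 in = 48.26 m.
v = 17.20 m/s
17.20 m/s × (1 cm/s / 0.01000 m/s) = 1720 cm/s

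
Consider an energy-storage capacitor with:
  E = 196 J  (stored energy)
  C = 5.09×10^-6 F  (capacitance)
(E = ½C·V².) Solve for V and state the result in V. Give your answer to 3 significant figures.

8780 V

Rearranging: V = √(2E/C).
E = 196 J; C = 5.09×10^-6 F.
V = 8776 V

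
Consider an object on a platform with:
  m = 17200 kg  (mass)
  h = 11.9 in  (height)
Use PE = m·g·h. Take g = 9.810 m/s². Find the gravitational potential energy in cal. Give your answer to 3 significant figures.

12200 cal

Directly: PE = mgh.
m = 17200 kg; h = 11.9 in = 0.3023 m; g = 9.810 m/s².
PE = 51001 J  (the unit combination reduces to kg·m²/s² = J)
51001 J × (1 cal / 4.184 J) = 12190 cal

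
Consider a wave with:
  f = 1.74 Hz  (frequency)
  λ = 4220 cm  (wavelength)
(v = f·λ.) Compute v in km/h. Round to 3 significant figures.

264 km/h

v is given directly by: v = fλ.
f = 1.74 Hz; λ = 4220 cm = 42.20 m.
v = 73.43 m/s
73.43 m/s × (1 km/h / 0.2778 m/s) = 264.3 km/h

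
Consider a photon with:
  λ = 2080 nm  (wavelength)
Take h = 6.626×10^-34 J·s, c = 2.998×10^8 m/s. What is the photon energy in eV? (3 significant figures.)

E is given directly by: E = hc/λ.
λ = 2080 nm = 2.080×10^-6 m; h = 6.626×10^-34 J·s; c = 2.998×10^8 m/s.
E = 9.550×10^-20 J
9.550×10^-20 J × (1 eV / 1.602×10^-19 J) = 0.5961 eV

0.596 eV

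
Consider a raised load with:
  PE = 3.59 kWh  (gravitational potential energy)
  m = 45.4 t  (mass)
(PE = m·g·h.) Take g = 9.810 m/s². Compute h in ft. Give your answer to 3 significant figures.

Solving PE = m·g·h for h: h = PE/(m·g).
PE = 3.59 kWh = 1.292×10^7 J; m = 45.4 t = 45400 kg; g = 9.810 m/s².
h = 29.02 m
29.02 m × (1 ft / 0.3048 m) = 95.20 ft

95.2 ft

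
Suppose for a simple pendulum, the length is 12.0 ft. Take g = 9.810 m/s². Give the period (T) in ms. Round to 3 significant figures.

Directly: T = 2π√(L/g).
L = 12.0 ft = 3.658 m; g = 9.810 m/s².
T = 3.837 s
3.837 s × (1 ms / 0.001000 s) = 3837 ms

3840 ms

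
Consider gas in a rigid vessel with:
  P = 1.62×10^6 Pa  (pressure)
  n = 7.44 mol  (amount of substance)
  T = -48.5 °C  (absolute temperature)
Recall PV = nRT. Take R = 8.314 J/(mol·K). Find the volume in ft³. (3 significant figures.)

From the ideal-gas law: V = nRT/P.
P = 1.62×10^6 Pa; n = 7.44 mol; T = -48.5 °C = 224.6 K; R = 8.314 J/(mol·K).
V = 0.008578 m³
0.008578 m³ × (1 ft³ / 0.02832 m³) = 0.3029 ft³

0.303 ft³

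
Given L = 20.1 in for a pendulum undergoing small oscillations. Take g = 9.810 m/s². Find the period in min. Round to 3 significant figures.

0.0239 min

T is given directly by: T = 2π√(L/g).
L = 20.1 in = 0.5105 m; g = 9.810 m/s².
T = 1.433 s
1.433 s × (1 min / 60.00 s) = 0.02389 min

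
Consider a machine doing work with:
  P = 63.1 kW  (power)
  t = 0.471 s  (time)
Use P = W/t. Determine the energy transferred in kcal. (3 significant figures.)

7.10 kcal

Rearranging P = W/t for W: W = P·t.
P = 63.1 kW = 63100 W; t = 0.471 s.
W = 29720 J  (the unit combination reduces to kg·m²/s² = J)
29720 J × (1 kcal / 4184 J) = 7.103 kcal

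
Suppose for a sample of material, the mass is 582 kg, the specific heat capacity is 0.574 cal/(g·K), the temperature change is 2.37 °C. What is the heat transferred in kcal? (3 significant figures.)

Q is given directly by: Q = mcΔT.
m = 582 kg; c = 0.574 cal/(g·K) = 2402 J/(kg·K); ΔT = 2.37 °C = 2.370 K.
Q = 3.313×10^6 J
3.313×10^6 J × (1 kcal / 4184 J) = 791.7 kcal

792 kcal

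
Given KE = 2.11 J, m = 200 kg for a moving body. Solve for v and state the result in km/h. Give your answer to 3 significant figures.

0.523 km/h

Solving KE = ½mv² for v: v = √(2·KE/m).
KE = 2.11 J; m = 200 kg.
v = 0.1453 m/s
0.1453 m/s × (1 km/h / 0.2778 m/s) = 0.5229 km/h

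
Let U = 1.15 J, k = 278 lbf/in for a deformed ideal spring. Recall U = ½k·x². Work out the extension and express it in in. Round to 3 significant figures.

Solving U = ½k·x² for x: x = √(2U/k).
U = 1.15 J; k = 278 lbf/in = 48685 N/m.
x = 0.006873 m
0.006873 m × (1 in / 0.02540 m) = 0.2706 in

0.271 in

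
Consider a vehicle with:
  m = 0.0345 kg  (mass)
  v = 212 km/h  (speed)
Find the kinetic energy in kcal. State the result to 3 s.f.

0.0143 kcal

Directly: KE = ½mv².
m = 0.0345 kg; v = 212 km/h = 58.89 m/s.
KE = 59.82 J  (the unit combination reduces to kg·m²/s² = J)
59.82 J × (1 kcal / 4184 J) = 0.01430 kcal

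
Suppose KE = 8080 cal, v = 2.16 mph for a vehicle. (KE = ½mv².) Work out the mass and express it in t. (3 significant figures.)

72.5 t

Rearranging KE = ½mv² for m: m = 2·KE/v².
KE = 8080 cal = 33807 J; v = 2.16 mph = 0.9656 m/s.
m = 72516 kg
72516 kg × (1 t / 1000 kg) = 72.52 t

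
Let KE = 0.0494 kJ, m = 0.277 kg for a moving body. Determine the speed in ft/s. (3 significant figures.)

62.0 ft/s

Rearranging KE = ½mv² for v: v = √(2·KE/m).
KE = 0.0494 kJ = 49.40 J; m = 0.277 kg.
v = 18.89 m/s
18.89 m/s × (1 ft/s / 0.3048 m/s) = 61.96 ft/s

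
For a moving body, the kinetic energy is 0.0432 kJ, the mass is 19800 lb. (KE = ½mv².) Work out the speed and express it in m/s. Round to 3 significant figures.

0.0981 m/s

Solving KE = ½mv² for v: v = √(2·KE/m).
KE = 0.0432 kJ = 43.20 J; m = 19800 lb = 8981 kg.
v = 0.09808 m/s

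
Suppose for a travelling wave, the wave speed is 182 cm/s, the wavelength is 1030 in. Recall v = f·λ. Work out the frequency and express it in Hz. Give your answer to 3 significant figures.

Rearranging v = f·λ for f: f = v/λ.
v = 182 cm/s = 1.820 m/s; λ = 1030 in = 26.16 m.
f = 0.06957 Hz

0.0696 Hz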